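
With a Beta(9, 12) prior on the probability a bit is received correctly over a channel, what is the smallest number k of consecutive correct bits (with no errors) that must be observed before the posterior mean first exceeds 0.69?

k = 18

After k correct bits and 0 errors the posterior is Beta(9+k, 12), with mean (9+k)/(9+12+k).
Set (9+k)/(21+k) > 0.69 and solve: k > (0.69·21 − 9)/(1 − 0.69) = 17.710.
The smallest integer exceeding 17.710 is 18.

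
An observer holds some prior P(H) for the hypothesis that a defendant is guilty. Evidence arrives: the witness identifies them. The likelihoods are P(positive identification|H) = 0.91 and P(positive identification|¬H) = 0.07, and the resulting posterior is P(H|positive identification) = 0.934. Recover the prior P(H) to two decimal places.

In odds form, posterior odds = prior odds × likelihood ratio, so prior odds = posterior odds ÷ LR.
Posterior odds = 0.934/(1−0.934) = 14.1515. LR = 0.91/0.07 = 13.0000.
Prior odds = 14.1515/13.0000 = 1.0886, so P(H) = 1.0886/(1+1.0886) ≈ 0.52.

P(H) = 0.52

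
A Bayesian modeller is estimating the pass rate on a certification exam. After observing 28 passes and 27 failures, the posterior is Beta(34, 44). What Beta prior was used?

Beta(6, 17)

Beta is conjugate to the binomial likelihood: posterior = Beta(a+s, b+f).
Subtract the data counts: 34−28=6, 44−27=17.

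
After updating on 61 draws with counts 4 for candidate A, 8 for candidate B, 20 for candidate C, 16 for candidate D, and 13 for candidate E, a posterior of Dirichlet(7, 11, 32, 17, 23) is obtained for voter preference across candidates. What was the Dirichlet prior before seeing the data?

Dirichlet(3, 3, 12, 1, 10)

For a Dirichlet(α) prior with multinomial counts c, the posterior is Dirichlet(α + c) componentwise.
Subtract each count from the matching posterior parameter: 7−4=3, 11−8=3, 32−20=12, 17−16=1, 23−13=10.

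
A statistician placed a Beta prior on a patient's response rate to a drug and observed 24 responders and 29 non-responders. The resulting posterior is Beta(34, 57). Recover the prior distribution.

Beta(10, 28)

Under Beta–binomial conjugacy the posterior parameters are (a+s, b+f).
So a = 34 − 24 = 10 and b = 57 − 29 = 28.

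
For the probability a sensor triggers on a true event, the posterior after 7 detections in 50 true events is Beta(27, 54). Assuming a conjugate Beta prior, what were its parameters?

Under Beta–binomial conjugacy the posterior parameters are (α+s, β+f).
Subtract the data counts: 27−7=20, 54−43=11.

Beta(20, 11)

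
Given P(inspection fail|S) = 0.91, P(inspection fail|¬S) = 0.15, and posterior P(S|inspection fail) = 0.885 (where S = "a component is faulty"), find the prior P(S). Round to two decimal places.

P(S) = 0.56

Bayes' rule in odds form gives O(S|E) = O(S)·[P(E|S)/P(E|¬S)], hence O(S) = O(S|E)/LR.
Posterior odds = 0.885/(1−0.885) = 7.6957. LR = 0.91/0.15 = 6.0667.
Prior odds = 7.6957/6.0667 = 1.2685, so P(S) = 1.2685/(1+1.2685) ≈ 0.56.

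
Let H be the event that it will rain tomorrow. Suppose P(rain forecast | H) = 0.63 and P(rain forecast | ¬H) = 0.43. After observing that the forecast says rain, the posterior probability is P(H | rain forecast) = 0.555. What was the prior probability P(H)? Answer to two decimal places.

In odds form, posterior odds = prior odds × likelihood ratio, so prior odds = posterior odds ÷ LR.
Posterior odds = 0.555/(1−0.555) = 1.2472. LR = 0.63/0.43 = 1.4651.
Prior odds = 1.2472/1.4651 = 0.8513, so P(H) = 0.8513/(1+0.8513) ≈ 0.46.

P(H) = 0.46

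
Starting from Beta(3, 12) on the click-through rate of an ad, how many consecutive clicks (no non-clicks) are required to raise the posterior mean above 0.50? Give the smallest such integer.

After k clicks and 0 non-clicks the posterior is Beta(3+k, 12), with mean (3+k)/(3+12+k).
Set (3+k)/(15+k) > 0.50 and solve: k > (0.50·15 − 3)/(1 − 0.50) = 9.000.
The smallest integer exceeding 9.000 is 10, and checking k=10: (13)/(25) = 0.5200 > 0.50.

k = 10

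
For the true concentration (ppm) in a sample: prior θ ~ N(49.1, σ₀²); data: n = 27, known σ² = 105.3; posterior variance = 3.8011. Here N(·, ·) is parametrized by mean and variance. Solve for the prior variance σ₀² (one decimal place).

Posterior precision equals prior precision plus data precision: 1/σ_n² = 1/σ₀² + n/σ².
So 1/σ₀² = 1/3.8011 − 27/105.3 = 0.263082 − 0.256410 = 0.006672.
Hence σ₀² = 1/0.006672 ≈ 149.9.

σ₀² = 149.9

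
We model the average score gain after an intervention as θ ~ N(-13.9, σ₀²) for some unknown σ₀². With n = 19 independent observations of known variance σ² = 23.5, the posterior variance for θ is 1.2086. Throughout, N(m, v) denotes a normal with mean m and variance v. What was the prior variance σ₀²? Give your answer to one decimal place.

σ₀² = 52.9

For the Normal–Normal model with known σ², precisions add: τ_n = τ₀ + n/σ².
So 1/σ₀² = 1/1.2086 − 19/23.5 = 0.827404 − 0.808511 = 0.018893.
Hence σ₀² = 1/0.018893 ≈ 52.9.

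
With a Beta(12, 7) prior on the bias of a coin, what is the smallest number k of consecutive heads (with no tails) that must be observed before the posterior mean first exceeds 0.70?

k = 5

After k heads and 0 tails the posterior is Beta(12+k, 7), with mean (12+k)/(12+7+k).
Set (12+k)/(19+k) > 0.70 and solve: k > (0.70·19 − 12)/(1 − 0.70) = 4.333.
The smallest integer exceeding 4.333 is 5.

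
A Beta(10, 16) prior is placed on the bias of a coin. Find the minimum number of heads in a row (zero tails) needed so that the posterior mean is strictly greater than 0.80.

k = 55

After k heads and 0 tails the posterior is Beta(10+k, 16), with mean (10+k)/(10+16+k).
Set (10+k)/(26+k) > 0.80 and solve: k > (0.80·26 − 10)/(1 − 0.80) = 54.000.
The smallest integer exceeding 54.000 is 55, and checking k=55: (65)/(81) = 0.8025 > 0.80.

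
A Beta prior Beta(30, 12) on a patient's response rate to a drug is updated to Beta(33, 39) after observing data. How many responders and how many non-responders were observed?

3 responders and 27 non-responders

Beta is conjugate to the binomial likelihood: posterior = Beta(α+s, β+f).
Match parameters: s=33−30=3, f=39−12=27.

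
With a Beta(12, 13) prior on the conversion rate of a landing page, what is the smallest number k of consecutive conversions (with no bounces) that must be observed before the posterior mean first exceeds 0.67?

After k conversions and 0 bounces the posterior is Beta(12+k, 13), with mean (12+k)/(12+13+k).
Set (12+k)/(25+k) > 0.67 and solve: k > (0.67·25 − 12)/(1 − 0.67) = 14.394.
The smallest integer exceeding 14.394 is 15, and checking k=15: (27)/(40) = 0.6750 > 0.67.

k = 15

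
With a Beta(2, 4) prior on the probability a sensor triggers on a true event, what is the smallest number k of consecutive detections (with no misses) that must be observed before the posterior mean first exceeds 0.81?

k = 16

After k detections and 0 misses the posterior is Beta(2+k, 4), with mean (2+k)/(2+4+k).
Set (2+k)/(6+k) > 0.81 and solve: k > (0.81·6 − 2)/(1 − 0.81) = 15.053.
The smallest integer exceeding 15.053 is 16, and checking k=16: (18)/(22) = 0.8182 > 0.81.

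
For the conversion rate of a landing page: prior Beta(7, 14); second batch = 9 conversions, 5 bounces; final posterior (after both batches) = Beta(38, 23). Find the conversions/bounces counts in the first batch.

22 conversions and 4 bounces

Sequential conjugate updates are equivalent to a single update on the pooled data, so total successes = posterior α − prior α and total failures = posterior β − prior β.
Total across both batches: 38−7=31 conversions, 23−14=9 bounces.
Subtract the second batch: 31−9=22 conversions and 9−5=4 bounces.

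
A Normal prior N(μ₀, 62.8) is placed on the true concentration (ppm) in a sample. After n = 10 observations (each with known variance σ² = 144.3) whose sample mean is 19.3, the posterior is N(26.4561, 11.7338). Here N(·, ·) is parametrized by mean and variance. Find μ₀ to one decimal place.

The posterior mean is a precision-weighted average: μ_n = (τ₀μ₀ + τ_data·x̄)/(τ₀+τ_data), with τ₀=1/σ₀² and τ_data=n/σ².
Here τ₀ = 1/62.8 = 0.015924 and τ_data = 10/144.3 = 0.069300, so τ_n = 0.085224.
Rearranging for μ₀: μ₀ = (μ_n·τ_n − τ_data·x̄)/τ₀ = (26.4561·0.085224 − 0.069300·19.3) / 0.015924 = 0.917205/0.015924 ≈ 57.6.

μ₀ = 57.6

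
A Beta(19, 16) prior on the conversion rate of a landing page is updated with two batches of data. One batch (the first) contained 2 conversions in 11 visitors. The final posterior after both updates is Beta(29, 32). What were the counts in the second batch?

8 conversions and 7 bounces

Because Beta–binomial updating is additive in the counts, the combined data contributed (α_post−α_prior, β_post−β_prior) successes and failures.
Total across both batches: 29−19=10 conversions, 32−16=16 bounces.
Subtract the first batch: 10−2=8 conversions and 16−9=7 bounces.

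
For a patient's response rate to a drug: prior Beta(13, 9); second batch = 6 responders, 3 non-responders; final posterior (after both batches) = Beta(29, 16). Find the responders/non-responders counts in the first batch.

Sequential conjugate updates are equivalent to a single update on the pooled data, so total successes = posterior α − prior α and total failures = posterior β − prior β.
Total across both batches: 29−13=16 responders, 16−9=7 non-responders.
Subtract the second batch: 16−6=10 responders and 7−3=4 non-responders.

10 responders and 4 non-responders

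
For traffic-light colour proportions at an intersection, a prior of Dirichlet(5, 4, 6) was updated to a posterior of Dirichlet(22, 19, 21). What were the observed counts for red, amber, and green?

For a Dirichlet(α) prior with multinomial counts c, the posterior is Dirichlet(α + c) componentwise.
Counts are posterior − prior componentwise: 22−5=17, 19−4=15, 21−6=15.

counts (17, 15, 15)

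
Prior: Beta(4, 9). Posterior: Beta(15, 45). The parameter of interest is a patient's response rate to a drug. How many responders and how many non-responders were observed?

11 responders and 36 non-responders

Beta is conjugate to the binomial likelihood: posterior = Beta(α+s, β+f).
So s = 15 − 4 = 11 and f = 45 − 9 = 36.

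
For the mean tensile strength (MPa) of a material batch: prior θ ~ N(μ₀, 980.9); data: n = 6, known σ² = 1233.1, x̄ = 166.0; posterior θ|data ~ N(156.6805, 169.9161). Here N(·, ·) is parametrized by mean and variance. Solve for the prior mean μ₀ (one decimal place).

μ₀ = 112.2

The posterior mean is a precision-weighted average: μ_n = (τ₀μ₀ + τ_data·x̄)/(τ₀+τ_data), with τ₀=1/σ₀² and τ_data=n/σ².
Here τ₀ = 1/980.9 = 0.001019 and τ_data = 6/1233.1 = 0.004866, so τ_n = 0.005885.
Rearranging for μ₀: μ₀ = (μ_n·τ_n − τ_data·x̄)/τ₀ = (156.6805·0.005885 − 0.004866·166.0) / 0.001019 = 0.114309/0.001019 ≈ 112.2.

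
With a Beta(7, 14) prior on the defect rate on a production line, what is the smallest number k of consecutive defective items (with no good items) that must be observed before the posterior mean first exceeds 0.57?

k = 12

After k defective items and 0 good items the posterior is Beta(7+k, 14), with mean (7+k)/(7+14+k).
Set (7+k)/(21+k) > 0.57 and solve: k > (0.57·21 − 7)/(1 − 0.57) = 11.558.
The smallest integer exceeding 11.558 is 12.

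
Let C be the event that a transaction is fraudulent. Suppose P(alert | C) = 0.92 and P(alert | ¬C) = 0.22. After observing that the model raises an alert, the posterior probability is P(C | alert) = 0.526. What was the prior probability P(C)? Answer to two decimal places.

In odds form, posterior odds = prior odds × likelihood ratio, so prior odds = posterior odds ÷ LR.
Posterior odds = 0.526/(1−0.526) = 1.1097. LR = 0.92/0.22 = 4.1818.
Prior odds = 1.1097/4.1818 = 0.2654, so P(C) = 0.2654/(1+0.2654) ≈ 0.21.

P(C) = 0.21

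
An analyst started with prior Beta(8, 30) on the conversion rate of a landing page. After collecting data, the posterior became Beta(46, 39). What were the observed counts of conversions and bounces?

38 conversions and 9 bounces

Under Beta–binomial conjugacy the posterior parameters are (α+s, β+f).
So s = 46 − 8 = 38 and f = 39 − 30 = 9.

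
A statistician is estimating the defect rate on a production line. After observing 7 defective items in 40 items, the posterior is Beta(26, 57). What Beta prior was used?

Beta is conjugate to the binomial likelihood: posterior = Beta(a+s, b+f).
So a = 26 − 7 = 19 and b = 57 − 33 = 24.

Beta(19, 24)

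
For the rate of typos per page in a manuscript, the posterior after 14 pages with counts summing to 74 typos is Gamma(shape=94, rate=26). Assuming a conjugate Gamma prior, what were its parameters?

Gamma(shape=20, rate=12)

A Gamma(α, β) prior (rate parametrization) on a Poisson rate with n observations summing to S gives posterior Gamma(α+S, β+n).
So α = 94 − 74 = 20 and β = 26 − 14 = 12.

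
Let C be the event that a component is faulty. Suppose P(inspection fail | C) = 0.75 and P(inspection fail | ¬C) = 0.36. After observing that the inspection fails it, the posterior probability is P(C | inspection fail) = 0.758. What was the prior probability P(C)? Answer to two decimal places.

P(C) = 0.60

In odds form, posterior odds = prior odds × likelihood ratio, so prior odds = posterior odds ÷ LR.
Posterior odds = 0.758/(1−0.758) = 3.1322. LR = 0.75/0.36 = 2.0833.
Prior odds = 3.1322/2.0833 = 1.5035, so P(C) = 1.5035/(1+1.5035) ≈ 0.60.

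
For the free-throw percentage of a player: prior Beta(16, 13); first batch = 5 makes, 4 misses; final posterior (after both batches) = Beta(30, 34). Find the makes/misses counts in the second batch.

9 makes and 17 misses

Sequential conjugate updates are equivalent to a single update on the pooled data, so total successes = posterior α − prior α and total failures = posterior β − prior β.
Total across both batches: 30−16=14 makes, 34−13=21 misses.
Subtract the first batch: 14−5=9 makes and 21−4=17 misses.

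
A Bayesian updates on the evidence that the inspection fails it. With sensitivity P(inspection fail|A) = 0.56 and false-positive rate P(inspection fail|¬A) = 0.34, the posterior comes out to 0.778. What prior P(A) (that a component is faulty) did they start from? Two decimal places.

Bayes' rule in odds form gives O(A|E) = O(A)·[P(E|A)/P(E|¬A)], hence O(A) = O(A|E)/LR.
Posterior odds = 0.778/(1−0.778) = 3.5045. LR = 0.56/0.34 = 1.6471.
Prior odds = 3.5045/1.6471 = 2.1277, so P(A) = 2.1277/(1+2.1277) ≈ 0.68.

P(A) = 0.68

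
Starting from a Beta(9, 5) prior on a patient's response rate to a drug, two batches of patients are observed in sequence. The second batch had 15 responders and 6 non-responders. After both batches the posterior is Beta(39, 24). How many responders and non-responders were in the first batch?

Sequential conjugate updates are equivalent to a single update on the pooled data, so total successes = posterior α − prior α and total failures = posterior β − prior β.
Total across both batches: 39−9=30 responders, 24−5=19 non-responders.
Subtract the second batch: 30−15=15 responders and 19−6=13 non-responders.

15 responders and 13 non-responders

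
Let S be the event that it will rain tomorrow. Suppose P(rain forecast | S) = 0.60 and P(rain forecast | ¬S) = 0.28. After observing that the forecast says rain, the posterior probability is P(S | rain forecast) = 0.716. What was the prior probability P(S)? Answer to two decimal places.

Bayes' rule in odds form gives O(S|E) = O(S)·[P(E|S)/P(E|¬S)], hence O(S) = O(S|E)/LR.
Posterior odds = 0.716/(1−0.716) = 2.5211. LR = 0.60/0.28 = 2.1429.
Prior odds = 2.5211/2.1429 = 1.1765, so P(S) = 1.1765/(1+1.1765) ≈ 0.54.

P(S) = 0.54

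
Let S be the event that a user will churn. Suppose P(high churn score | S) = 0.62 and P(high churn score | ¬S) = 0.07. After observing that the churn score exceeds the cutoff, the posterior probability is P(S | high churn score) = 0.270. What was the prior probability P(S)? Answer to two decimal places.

In odds form, posterior odds = prior odds × likelihood ratio, so prior odds = posterior odds ÷ LR.
Posterior odds = 0.270/(1−0.270) = 0.3699. LR = 0.62/0.07 = 8.8571.
Prior odds = 0.3699/8.8571 = 0.0418, so P(S) = 0.0418/(1+0.0418) ≈ 0.04.

P(S) = 0.04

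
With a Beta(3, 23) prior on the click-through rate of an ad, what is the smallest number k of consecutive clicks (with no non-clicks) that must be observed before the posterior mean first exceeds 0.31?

After k clicks and 0 non-clicks the posterior is Beta(3+k, 23), with mean (3+k)/(3+23+k).
Set (3+k)/(26+k) > 0.31 and solve: k > (0.31·26 − 3)/(1 − 0.31) = 7.333.
The smallest integer exceeding 7.333 is 8, and checking k=8: (11)/(34) = 0.3235 > 0.31.

k = 8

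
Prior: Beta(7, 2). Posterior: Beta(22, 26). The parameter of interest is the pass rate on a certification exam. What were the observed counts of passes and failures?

15 passes and 24 failures

A Beta(α, β) prior with s successes and f failures in binomial data gives a Beta(α+s, β+f) posterior.
So s = 22 − 7 = 15 and f = 26 − 2 = 24.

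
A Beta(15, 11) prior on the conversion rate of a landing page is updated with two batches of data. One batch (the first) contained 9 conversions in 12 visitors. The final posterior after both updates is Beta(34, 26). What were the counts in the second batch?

10 conversions and 12 bounces

Because Beta–binomial updating is additive in the counts, the combined data contributed (α_post−α_prior, β_post−β_prior) successes and failures.
Total across both batches: 34−15=19 conversions, 26−11=15 bounces.
Subtract the first batch: 19−9=10 conversions and 15−3=12 bounces.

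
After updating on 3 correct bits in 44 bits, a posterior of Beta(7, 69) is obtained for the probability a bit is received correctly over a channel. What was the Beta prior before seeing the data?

Beta(4, 28)

Under Beta–binomial conjugacy the posterior parameters are (a+s, b+f).
So a = 7 − 3 = 4 and b = 69 − 41 = 28.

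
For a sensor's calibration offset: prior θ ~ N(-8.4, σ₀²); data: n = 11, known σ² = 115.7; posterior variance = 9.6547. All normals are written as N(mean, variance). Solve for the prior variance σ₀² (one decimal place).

Posterior precision equals prior precision plus data precision: 1/σ_n² = 1/σ₀² + n/σ².
So 1/σ₀² = 1/9.6547 − 11/115.7 = 0.103576 − 0.095073 = 0.008503.
Hence σ₀² = 1/0.008503 ≈ 117.6.

σ₀² = 117.6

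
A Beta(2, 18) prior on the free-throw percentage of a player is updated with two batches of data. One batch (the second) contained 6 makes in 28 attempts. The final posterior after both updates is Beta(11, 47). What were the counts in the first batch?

Because Beta–binomial updating is additive in the counts, the combined data contributed (α_post−α_prior, β_post−β_prior) successes and failures.
Total across both batches: 11−2=9 makes, 47−18=29 misses.
Subtract the second batch: 9−6=3 makes and 29−22=7 misses.

3 makes and 7 misses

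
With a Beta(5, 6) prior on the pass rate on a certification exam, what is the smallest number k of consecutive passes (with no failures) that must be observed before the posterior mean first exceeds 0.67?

After k passes and 0 failures the posterior is Beta(5+k, 6), with mean (5+k)/(5+6+k).
Set (5+k)/(11+k) > 0.67 and solve: k > (0.67·11 − 5)/(1 − 0.67) = 7.182.
The smallest integer exceeding 7.182 is 8.

k = 8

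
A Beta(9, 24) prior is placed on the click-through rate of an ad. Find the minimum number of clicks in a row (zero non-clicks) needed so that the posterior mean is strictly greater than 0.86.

k = 139

After k clicks and 0 non-clicks the posterior is Beta(9+k, 24), with mean (9+k)/(9+24+k).
Set (9+k)/(33+k) > 0.86 and solve: k > (0.86·33 − 9)/(1 − 0.86) = 138.429.
The smallest integer exceeding 138.429 is 139, and checking k=139: (148)/(172) = 0.8605 > 0.86.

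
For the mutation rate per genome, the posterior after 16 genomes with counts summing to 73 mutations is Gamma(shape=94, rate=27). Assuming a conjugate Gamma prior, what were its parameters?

Gamma–Poisson conjugacy: posterior shape = α + Σxᵢ, posterior rate = β + n.
So α = 94 − 73 = 21 and β = 27 − 16 = 11.

Gamma(shape=21, rate=11)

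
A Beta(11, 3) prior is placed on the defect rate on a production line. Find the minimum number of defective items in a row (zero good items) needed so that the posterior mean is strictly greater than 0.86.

k = 8

After k defective items and 0 good items the posterior is Beta(11+k, 3), with mean (11+k)/(11+3+k).
Set (11+k)/(14+k) > 0.86 and solve: k > (0.86·14 − 11)/(1 − 0.86) = 7.429.
The smallest integer exceeding 7.429 is 8.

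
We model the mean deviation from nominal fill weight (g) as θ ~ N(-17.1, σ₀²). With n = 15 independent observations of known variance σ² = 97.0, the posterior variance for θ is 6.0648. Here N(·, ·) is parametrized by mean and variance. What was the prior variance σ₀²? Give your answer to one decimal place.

For the Normal–Normal model with known σ², precisions add: τ_n = τ₀ + n/σ².
So 1/σ₀² = 1/6.0648 − 15/97.0 = 0.164886 − 0.154639 = 0.010247.
Hence σ₀² = 1/0.010247 ≈ 97.6.

σ₀² = 97.6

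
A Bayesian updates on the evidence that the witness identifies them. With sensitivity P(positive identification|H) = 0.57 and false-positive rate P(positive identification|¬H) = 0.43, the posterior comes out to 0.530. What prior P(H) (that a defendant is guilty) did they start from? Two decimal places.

Bayes' rule in odds form gives O(H|E) = O(H)·[P(E|H)/P(E|¬H)], hence O(H) = O(H|E)/LR.
Posterior odds = 0.530/(1−0.530) = 1.1277. LR = 0.57/0.43 = 1.3256.
Prior odds = 1.1277/1.3256 = 0.8507, so P(H) = 0.8507/(1+0.8507) ≈ 0.46.

P(H) = 0.46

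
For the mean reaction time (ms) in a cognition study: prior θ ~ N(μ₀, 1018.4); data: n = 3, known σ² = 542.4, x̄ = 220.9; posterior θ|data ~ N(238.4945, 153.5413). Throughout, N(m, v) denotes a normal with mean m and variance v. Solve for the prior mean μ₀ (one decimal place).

The posterior mean is a precision-weighted average: μ_n = (τ₀μ₀ + τ_data·x̄)/(τ₀+τ_data), with τ₀=1/σ₀² and τ_data=n/σ².
Here τ₀ = 1/1018.4 = 0.000982 and τ_data = 3/542.4 = 0.005531, so τ_n = 0.006513.
Rearranging for μ₀: μ₀ = (μ_n·τ_n − τ_data·x̄)/τ₀ = (238.4945·0.006513 − 0.005531·220.9) / 0.000982 = 0.331517/0.000982 ≈ 337.6.

μ₀ = 337.6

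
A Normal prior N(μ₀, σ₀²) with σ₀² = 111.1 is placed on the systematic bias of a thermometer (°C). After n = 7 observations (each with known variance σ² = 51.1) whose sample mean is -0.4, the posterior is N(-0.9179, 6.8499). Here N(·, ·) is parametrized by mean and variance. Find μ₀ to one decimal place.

With known observation variance, the Normal–Normal posterior has precision τ_n = τ₀ + n/σ² and mean μ_n = (τ₀μ₀ + (n/σ²)x̄)/τ_n.
Here τ₀ = 1/111.1 = 0.009001 and τ_data = 7/51.1 = 0.136986, so τ_n = 0.145987.
Rearranging for μ₀: μ₀ = (μ_n·τ_n − τ_data·x̄)/τ₀ = (-0.9179·0.145987 − 0.136986·-0.4) / 0.009001 = -0.079207/0.009001 ≈ -8.8.

μ₀ = -8.8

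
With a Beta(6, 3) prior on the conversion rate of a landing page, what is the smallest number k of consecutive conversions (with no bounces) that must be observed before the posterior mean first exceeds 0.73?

k = 3

After k conversions and 0 bounces the posterior is Beta(6+k, 3), with mean (6+k)/(6+3+k).
Set (6+k)/(9+k) > 0.73 and solve: k > (0.73·9 − 6)/(1 − 0.73) = 2.111.
The smallest integer exceeding 2.111 is 3.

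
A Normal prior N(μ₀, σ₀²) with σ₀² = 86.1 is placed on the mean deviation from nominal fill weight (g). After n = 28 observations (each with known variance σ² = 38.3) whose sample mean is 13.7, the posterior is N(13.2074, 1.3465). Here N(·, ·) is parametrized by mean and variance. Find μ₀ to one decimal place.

μ₀ = -17.8

With known observation variance, the Normal–Normal posterior has precision τ_n = τ₀ + n/σ² and mean μ_n = (τ₀μ₀ + (n/σ²)x̄)/τ_n.
Here τ₀ = 1/86.1 = 0.011614 and τ_data = 28/38.3 = 0.731070, so τ_n = 0.742684.
Rearranging for μ₀: μ₀ = (μ_n·τ_n − τ_data·x̄)/τ₀ = (13.2074·0.742684 − 0.731070·13.7) / 0.011614 = -0.206734/0.011614 ≈ -17.8.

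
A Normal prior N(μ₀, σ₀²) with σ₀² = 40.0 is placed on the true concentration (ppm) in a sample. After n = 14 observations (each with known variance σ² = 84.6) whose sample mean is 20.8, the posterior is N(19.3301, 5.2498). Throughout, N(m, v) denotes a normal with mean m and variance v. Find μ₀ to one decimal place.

μ₀ = 9.6

With known observation variance, the Normal–Normal posterior has precision τ_n = τ₀ + n/σ² and mean μ_n = (τ₀μ₀ + (n/σ²)x̄)/τ_n.
Here τ₀ = 1/40.0 = 0.025000 and τ_data = 14/84.6 = 0.165485, so τ_n = 0.190485.
Rearranging for μ₀: μ₀ = (μ_n·τ_n − τ_data·x̄)/τ₀ = (19.3301·0.190485 − 0.165485·20.8) / 0.025000 = 0.240006/0.025000 ≈ 9.6.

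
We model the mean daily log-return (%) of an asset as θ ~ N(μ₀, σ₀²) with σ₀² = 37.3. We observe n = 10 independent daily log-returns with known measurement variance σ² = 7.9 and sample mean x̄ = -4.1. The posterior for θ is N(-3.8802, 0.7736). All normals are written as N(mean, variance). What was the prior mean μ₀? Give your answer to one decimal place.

The posterior mean is a precision-weighted average: μ_n = (τ₀μ₀ + τ_data·x̄)/(τ₀+τ_data), with τ₀=1/σ₀² and τ_data=n/σ².
Here τ₀ = 1/37.3 = 0.026810 and τ_data = 10/7.9 = 1.265823, so τ_n = 1.292633.
Rearranging for μ₀: μ₀ = (μ_n·τ_n − τ_data·x̄)/τ₀ = (-3.8802·1.292633 − 1.265823·-4.1) / 0.026810 = 0.174200/0.026810 ≈ 6.5.

μ₀ = 6.5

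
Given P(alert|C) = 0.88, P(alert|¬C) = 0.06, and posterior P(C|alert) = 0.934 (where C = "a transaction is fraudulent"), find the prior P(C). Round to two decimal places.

P(C) = 0.49

In odds form, posterior odds = prior odds × likelihood ratio, so prior odds = posterior odds ÷ LR.
Posterior odds = 0.934/(1−0.934) = 14.1515. LR = 0.88/0.06 = 14.6667.
Prior odds = 14.1515/14.6667 = 0.9649, so P(C) = 0.9649/(1+0.9649) ≈ 0.49.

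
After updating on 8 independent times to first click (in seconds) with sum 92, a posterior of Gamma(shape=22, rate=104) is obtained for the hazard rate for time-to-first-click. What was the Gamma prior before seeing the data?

Gamma–exponential conjugacy: posterior shape = α + n, posterior rate = β + Σtᵢ.
So α = 22 − 8 = 14 and β = 104 − 92 = 12.

Gamma(shape=14, rate=12)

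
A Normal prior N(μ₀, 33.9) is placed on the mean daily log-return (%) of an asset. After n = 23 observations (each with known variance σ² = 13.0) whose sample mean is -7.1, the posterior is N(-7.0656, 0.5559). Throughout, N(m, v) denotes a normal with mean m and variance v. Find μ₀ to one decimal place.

With known observation variance, the Normal–Normal posterior has precision τ_n = τ₀ + n/σ² and mean μ_n = (τ₀μ₀ + (n/σ²)x̄)/τ_n.
Here τ₀ = 1/33.9 = 0.029499 and τ_data = 23/13.0 = 1.769231, so τ_n = 1.798730.
Rearranging for μ₀: μ₀ = (μ_n·τ_n − τ_data·x̄)/τ₀ = (-7.0656·1.798730 − 1.769231·-7.1) / 0.029499 = -0.147567/0.029499 ≈ -5.0.

μ₀ = -5.0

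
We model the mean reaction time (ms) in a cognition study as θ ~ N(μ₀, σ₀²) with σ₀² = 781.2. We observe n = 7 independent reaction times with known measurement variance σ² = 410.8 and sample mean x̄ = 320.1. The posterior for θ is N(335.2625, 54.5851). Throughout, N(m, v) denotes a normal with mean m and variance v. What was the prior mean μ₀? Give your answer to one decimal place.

The posterior mean is a precision-weighted average: μ_n = (τ₀μ₀ + τ_data·x̄)/(τ₀+τ_data), with τ₀=1/σ₀² and τ_data=n/σ².
Here τ₀ = 1/781.2 = 0.001280 and τ_data = 7/410.8 = 0.017040, so τ_n = 0.018320.
Rearranging for μ₀: μ₀ = (μ_n·τ_n − τ_data·x̄)/τ₀ = (335.2625·0.018320 − 0.017040·320.1) / 0.001280 = 0.687505/0.001280 ≈ 537.1.

μ₀ = 537.1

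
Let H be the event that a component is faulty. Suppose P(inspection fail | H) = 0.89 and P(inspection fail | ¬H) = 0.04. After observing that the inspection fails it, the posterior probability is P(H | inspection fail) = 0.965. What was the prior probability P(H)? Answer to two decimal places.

In odds form, posterior odds = prior odds × likelihood ratio, so prior odds = posterior odds ÷ LR.
Posterior odds = 0.965/(1−0.965) = 27.5714. LR = 0.89/0.04 = 22.2500.
Prior odds = 27.5714/22.2500 = 1.2392, so P(H) = 1.2392/(1+1.2392) ≈ 0.55.

P(H) = 0.55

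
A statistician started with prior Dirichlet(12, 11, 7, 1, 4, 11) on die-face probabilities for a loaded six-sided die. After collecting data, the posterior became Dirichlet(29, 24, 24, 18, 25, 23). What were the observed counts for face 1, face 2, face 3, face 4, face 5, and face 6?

For a Dirichlet(α) prior with multinomial counts c, the posterior is Dirichlet(α + c) componentwise.
Counts are posterior − prior componentwise: 29−12=17, 24−11=13, 24−7=17, 18−1=17, 25−4=21, 23−11=12.

counts (17, 13, 17, 17, 21, 12)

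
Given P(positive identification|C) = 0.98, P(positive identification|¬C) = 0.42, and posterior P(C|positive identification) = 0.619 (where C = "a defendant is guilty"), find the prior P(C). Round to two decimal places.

P(C) = 0.41

In odds form, posterior odds = prior odds × likelihood ratio, so prior odds = posterior odds ÷ LR.
Posterior odds = 0.619/(1−0.619) = 1.6247. LR = 0.98/0.42 = 2.3333.
Prior odds = 1.6247/2.3333 = 0.6963, so P(C) = 0.6963/(1+0.6963) ≈ 0.41.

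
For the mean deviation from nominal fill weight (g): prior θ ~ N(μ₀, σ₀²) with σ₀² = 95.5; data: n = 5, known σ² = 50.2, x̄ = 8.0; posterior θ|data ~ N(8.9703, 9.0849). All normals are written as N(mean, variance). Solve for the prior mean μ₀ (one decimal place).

μ₀ = 18.2

The posterior mean is a precision-weighted average: μ_n = (τ₀μ₀ + τ_data·x̄)/(τ₀+τ_data), with τ₀=1/σ₀² and τ_data=n/σ².
Here τ₀ = 1/95.5 = 0.010471 and τ_data = 5/50.2 = 0.099602, so τ_n = 0.110073.
Rearranging for μ₀: μ₀ = (μ_n·τ_n − τ_data·x̄)/τ₀ = (8.9703·0.110073 − 0.099602·8.0) / 0.010471 = 0.190572/0.010471 ≈ 18.2.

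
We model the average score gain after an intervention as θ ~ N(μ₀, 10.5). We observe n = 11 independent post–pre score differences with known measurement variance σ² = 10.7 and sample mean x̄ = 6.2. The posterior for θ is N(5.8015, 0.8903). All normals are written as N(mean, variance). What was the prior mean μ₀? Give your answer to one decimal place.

μ₀ = 1.5

With known observation variance, the Normal–Normal posterior has precision τ_n = τ₀ + n/σ² and mean μ_n = (τ₀μ₀ + (n/σ²)x̄)/τ_n.
Here τ₀ = 1/10.5 = 0.095238 and τ_data = 11/10.7 = 1.028037, so τ_n = 1.123275.
Rearranging for μ₀: μ₀ = (μ_n·τ_n − τ_data·x̄)/τ₀ = (5.8015·1.123275 − 1.028037·6.2) / 0.095238 = 0.142851/0.095238 ≈ 1.5.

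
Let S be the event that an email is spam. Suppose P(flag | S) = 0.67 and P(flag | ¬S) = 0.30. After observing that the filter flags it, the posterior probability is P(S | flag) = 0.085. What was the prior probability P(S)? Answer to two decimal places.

P(S) = 0.04

Bayes' rule in odds form gives O(S|E) = O(S)·[P(E|S)/P(E|¬S)], hence O(S) = O(S|E)/LR.
Posterior odds = 0.085/(1−0.085) = 0.0929. LR = 0.67/0.30 = 2.2333.
Prior odds = 0.0929/2.2333 = 0.0416, so P(S) = 0.0416/(1+0.0416) ≈ 0.04.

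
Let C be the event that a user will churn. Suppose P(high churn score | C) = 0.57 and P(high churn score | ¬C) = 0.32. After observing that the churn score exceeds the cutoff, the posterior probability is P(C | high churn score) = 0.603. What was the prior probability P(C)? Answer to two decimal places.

Bayes' rule in odds form gives O(C|E) = O(C)·[P(E|C)/P(E|¬C)], hence O(C) = O(C|E)/LR.
Posterior odds = 0.603/(1−0.603) = 1.5189. LR = 0.57/0.32 = 1.7812.
Prior odds = 1.5189/1.7812 = 0.8527, so P(C) = 0.8527/(1+0.8527) ≈ 0.46.

P(C) = 0.46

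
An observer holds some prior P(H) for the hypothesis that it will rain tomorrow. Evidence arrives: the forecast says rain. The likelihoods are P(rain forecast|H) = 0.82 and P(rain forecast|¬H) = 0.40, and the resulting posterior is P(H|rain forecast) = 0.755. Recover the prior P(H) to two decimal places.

Bayes' rule in odds form gives O(H|E) = O(H)·[P(E|H)/P(E|¬H)], hence O(H) = O(H|E)/LR.
Posterior odds = 0.755/(1−0.755) = 3.0816. LR = 0.82/0.40 = 2.0500.
Prior odds = 3.0816/2.0500 = 1.5032, so P(H) = 1.5032/(1+1.5032) ≈ 0.60.

P(H) = 0.60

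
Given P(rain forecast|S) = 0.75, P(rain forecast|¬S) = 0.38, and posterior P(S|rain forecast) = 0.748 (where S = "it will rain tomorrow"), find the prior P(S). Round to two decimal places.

In odds form, posterior odds = prior odds × likelihood ratio, so prior odds = posterior odds ÷ LR.
Posterior odds = 0.748/(1−0.748) = 2.9683. LR = 0.75/0.38 = 1.9737.
Prior odds = 2.9683/1.9737 = 1.5039, so P(S) = 1.5039/(1+1.5039) ≈ 0.60.

P(S) = 0.60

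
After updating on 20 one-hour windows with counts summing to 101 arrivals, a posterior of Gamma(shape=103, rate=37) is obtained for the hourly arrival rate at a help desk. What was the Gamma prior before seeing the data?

A Gamma(α, β) prior (rate parametrization) on a Poisson rate with n observations summing to S gives posterior Gamma(α+S, β+n).
So α = 103 − 101 = 2 and β = 37 − 20 = 17.

Gamma(shape=2, rate=17)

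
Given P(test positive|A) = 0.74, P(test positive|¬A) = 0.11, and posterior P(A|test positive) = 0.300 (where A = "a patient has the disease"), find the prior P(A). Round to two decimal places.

P(A) = 0.06

In odds form, posterior odds = prior odds × likelihood ratio, so prior odds = posterior odds ÷ LR.
Posterior odds = 0.300/(1−0.300) = 0.4286. LR = 0.74/0.11 = 6.7273.
Prior odds = 0.4286/6.7273 = 0.0637, so P(A) = 0.0637/(1+0.0637) ≈ 0.06.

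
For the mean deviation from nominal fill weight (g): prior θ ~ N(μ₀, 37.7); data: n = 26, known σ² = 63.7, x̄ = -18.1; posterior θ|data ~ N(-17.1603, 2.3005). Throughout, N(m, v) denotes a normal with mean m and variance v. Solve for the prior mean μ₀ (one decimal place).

With known observation variance, the Normal–Normal posterior has precision τ_n = τ₀ + n/σ² and mean μ_n = (τ₀μ₀ + (n/σ²)x̄)/τ_n.
Here τ₀ = 1/37.7 = 0.026525 and τ_data = 26/63.7 = 0.408163, so τ_n = 0.434688.
Rearranging for μ₀: μ₀ = (μ_n·τ_n − τ_data·x̄)/τ₀ = (-17.1603·0.434688 − 0.408163·-18.1) / 0.026525 = -0.071626/0.026525 ≈ -2.7.

μ₀ = -2.7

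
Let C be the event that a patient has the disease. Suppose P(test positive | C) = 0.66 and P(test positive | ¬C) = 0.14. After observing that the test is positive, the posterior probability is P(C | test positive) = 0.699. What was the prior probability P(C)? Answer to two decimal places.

In odds form, posterior odds = prior odds × likelihood ratio, so prior odds = posterior odds ÷ LR.
Posterior odds = 0.699/(1−0.699) = 2.3223. LR = 0.66/0.14 = 4.7143.
Prior odds = 2.3223/4.7143 = 0.4926, so P(C) = 0.4926/(1+0.4926) ≈ 0.33.

P(C) = 0.33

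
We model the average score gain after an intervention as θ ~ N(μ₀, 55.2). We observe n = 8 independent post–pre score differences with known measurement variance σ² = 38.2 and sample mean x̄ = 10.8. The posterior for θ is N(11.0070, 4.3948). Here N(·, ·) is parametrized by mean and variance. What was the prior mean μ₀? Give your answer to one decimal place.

μ₀ = 13.4

The posterior mean is a precision-weighted average: μ_n = (τ₀μ₀ + τ_data·x̄)/(τ₀+τ_data), with τ₀=1/σ₀² and τ_data=n/σ².
Here τ₀ = 1/55.2 = 0.018116 and τ_data = 8/38.2 = 0.209424, so τ_n = 0.227540.
Rearranging for μ₀: μ₀ = (μ_n·τ_n − τ_data·x̄)/τ₀ = (11.0070·0.227540 − 0.209424·10.8) / 0.018116 = 0.242754/0.018116 ≈ 13.4.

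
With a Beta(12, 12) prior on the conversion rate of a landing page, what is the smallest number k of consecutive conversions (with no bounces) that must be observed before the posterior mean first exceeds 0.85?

After k conversions and 0 bounces the posterior is Beta(12+k, 12), with mean (12+k)/(12+12+k).
Set (12+k)/(24+k) > 0.85 and solve: k > (0.85·24 − 12)/(1 − 0.85) = 56.000.
The smallest integer exceeding 56.000 is 57.

k = 57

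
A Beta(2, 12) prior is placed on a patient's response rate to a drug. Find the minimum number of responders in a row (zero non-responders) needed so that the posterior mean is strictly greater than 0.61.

After k responders and 0 non-responders the posterior is Beta(2+k, 12), with mean (2+k)/(2+12+k).
Set (2+k)/(14+k) > 0.61 and solve: k > (0.61·14 − 2)/(1 − 0.61) = 16.769.
The smallest integer exceeding 16.769 is 17.

k = 17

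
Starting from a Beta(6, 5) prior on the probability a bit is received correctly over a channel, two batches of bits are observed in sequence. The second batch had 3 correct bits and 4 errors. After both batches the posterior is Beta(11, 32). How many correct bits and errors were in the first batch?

Because Beta–binomial updating is additive in the counts, the combined data contributed (α_post−α_prior, β_post−β_prior) successes and failures.
Total across both batches: 11−6=5 correct bits, 32−5=27 errors.
Subtract the second batch: 5−3=2 correct bits and 27−4=23 errors.

2 correct bits and 23 errors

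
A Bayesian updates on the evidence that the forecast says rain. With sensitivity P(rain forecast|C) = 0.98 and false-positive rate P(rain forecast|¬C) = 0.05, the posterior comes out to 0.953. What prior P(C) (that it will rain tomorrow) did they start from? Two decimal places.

Bayes' rule in odds form gives O(C|E) = O(C)·[P(E|C)/P(E|¬C)], hence O(C) = O(C|E)/LR.
Posterior odds = 0.953/(1−0.953) = 20.2766. LR = 0.98/0.05 = 19.6000.
Prior odds = 20.2766/19.6000 = 1.0345, so P(C) = 1.0345/(1+1.0345) ≈ 0.51.

P(C) = 0.51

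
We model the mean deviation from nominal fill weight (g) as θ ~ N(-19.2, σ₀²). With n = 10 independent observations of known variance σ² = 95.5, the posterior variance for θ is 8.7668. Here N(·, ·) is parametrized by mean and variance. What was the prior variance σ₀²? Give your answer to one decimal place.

For the Normal–Normal model with known σ², precisions add: τ_n = τ₀ + n/σ².
So 1/σ₀² = 1/8.7668 − 10/95.5 = 0.114067 − 0.104712 = 0.009355.
Hence σ₀² = 1/0.009355 ≈ 106.9.

σ₀² = 106.9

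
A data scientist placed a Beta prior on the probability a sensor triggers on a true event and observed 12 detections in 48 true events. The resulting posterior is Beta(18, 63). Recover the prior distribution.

A Beta(α, β) prior with s successes and f failures in binomial data gives a Beta(α+s, β+f) posterior.
Subtract the data counts: 18−12=6, 63−36=27.

Beta(6, 27)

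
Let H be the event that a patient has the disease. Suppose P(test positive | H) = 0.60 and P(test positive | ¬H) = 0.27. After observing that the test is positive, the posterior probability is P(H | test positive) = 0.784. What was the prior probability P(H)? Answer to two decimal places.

P(H) = 0.62

In odds form, posterior odds = prior odds × likelihood ratio, so prior odds = posterior odds ÷ LR.
Posterior odds = 0.784/(1−0.784) = 3.6296. LR = 0.60/0.27 = 2.2222.
Prior odds = 3.6296/2.2222 = 1.6333, so P(H) = 1.6333/(1+1.6333) ≈ 0.62.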